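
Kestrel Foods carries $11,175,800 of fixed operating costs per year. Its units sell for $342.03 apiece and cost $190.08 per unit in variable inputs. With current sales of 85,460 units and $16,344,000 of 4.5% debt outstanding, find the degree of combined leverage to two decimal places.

Total contribution margin = 85,460 × $151.95 = $12,985,647.00.
Subtracting fixed costs: EBIT = $12,985,647.00 − $11,175,800 = $1,809,847.00. Interest = $735,480.00.
DOL = $12,985,647.00 ÷ $1,809,847.00 = 7.1750; DFL = $1,809,847.00 ÷ $1,074,367.00 = 1.6846.
Combined leverage = 7.1750 × 1.6846 = 12.0870.

12.09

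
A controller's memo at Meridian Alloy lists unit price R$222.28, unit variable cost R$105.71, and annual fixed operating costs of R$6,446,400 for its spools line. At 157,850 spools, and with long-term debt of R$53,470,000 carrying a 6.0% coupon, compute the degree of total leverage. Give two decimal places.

Contribution at this volume is 157,850 × R$116.57 = R$18,400,574.50.
EBIT = R$18,400,574.50 − R$6,446,400 = R$11,954,174.50. Interest = R$3,208,200.00, so EBIT − I = R$8,745,974.50.
Degree of total leverage = total CM / (EBIT − interest) = R$18,400,574.50 / R$8,745,974.50 = 2.1039.

2.10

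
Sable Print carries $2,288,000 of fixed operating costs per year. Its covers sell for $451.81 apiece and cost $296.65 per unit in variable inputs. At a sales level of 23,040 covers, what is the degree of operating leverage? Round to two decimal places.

At 23,040 units, contribution = 23,040 × $155.16 = $3,574,886.40.
Operating income = contribution − fixed costs = $3,574,886.40 − $2,288,000 = $1,286,886.40.
Degree of operating leverage = $3,574,886.40 / $1,286,886.40 = 2.7779.

2.78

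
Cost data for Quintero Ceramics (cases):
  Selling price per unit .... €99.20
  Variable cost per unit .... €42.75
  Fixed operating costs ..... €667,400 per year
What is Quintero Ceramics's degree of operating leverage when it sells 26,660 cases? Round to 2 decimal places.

1.80

Contribution at this volume is 26,660 × €56.45 = €1,504,957.00.
Operating income = contribution − fixed costs = €1,504,957.00 − €667,400 = €837,557.00.
Degree of operating leverage = €1,504,957.00 / €837,557.00 = 1.7968.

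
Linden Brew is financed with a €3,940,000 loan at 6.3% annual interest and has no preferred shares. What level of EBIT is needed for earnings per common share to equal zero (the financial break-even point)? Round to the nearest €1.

€248,220

Annual interest = 6.3% × €3,940,000 = €248,220.00.
Without preferred stock the financial break-even is simply EBIT = interest = €248,220.00.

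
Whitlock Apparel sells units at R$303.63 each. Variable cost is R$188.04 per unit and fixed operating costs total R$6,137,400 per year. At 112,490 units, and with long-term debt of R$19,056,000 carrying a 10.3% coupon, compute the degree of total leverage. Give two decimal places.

Contribution at this volume is 112,490 × R$115.59 = R$13,002,719.10.
Subtracting fixed costs: EBIT = R$13,002,719.10 − R$6,137,400 = R$6,865,319.10. Interest = R$1,962,768.00, so EBIT − I = R$4,902,551.10.
DCL = contribution ÷ (EBIT − I) = R$13,002,719.10 ÷ R$4,902,551.10 = 2.6522.

2.65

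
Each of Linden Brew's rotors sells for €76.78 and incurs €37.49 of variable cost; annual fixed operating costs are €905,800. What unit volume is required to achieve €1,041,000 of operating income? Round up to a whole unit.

49,550 rotors

Each unit contributes €76.78 − €37.49 = €39.29.
Need Q such that Q × €39.29 − €905,800 = €1,041,000, i.e. Q = €1,946,800 / €39.29 = 49,549.50 → 49,550.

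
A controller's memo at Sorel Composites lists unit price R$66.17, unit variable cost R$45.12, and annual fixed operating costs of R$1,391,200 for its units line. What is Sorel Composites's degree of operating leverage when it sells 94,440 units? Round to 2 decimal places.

At 94,440 units, contribution = 94,440 × R$21.05 = R$1,987,962.00.
Operating income = contribution − fixed costs = R$1,987,962.00 − R$1,391,200 = R$596,762.00.
DOL = contribution ÷ EBIT = R$1,987,962.00 ÷ R$596,762.00 = 3.3312.

3.33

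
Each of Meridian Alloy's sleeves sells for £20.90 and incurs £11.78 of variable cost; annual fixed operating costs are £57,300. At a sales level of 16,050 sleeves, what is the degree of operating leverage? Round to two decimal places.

1.64

At 16,050 units, contribution = 16,050 × £9.12 = £146,376.00.
Operating income = contribution − fixed costs = £146,376.00 − £57,300 = £89,076.00.
DOL = contribution ÷ EBIT = £146,376.00 ÷ £89,076.00 = 1.6433.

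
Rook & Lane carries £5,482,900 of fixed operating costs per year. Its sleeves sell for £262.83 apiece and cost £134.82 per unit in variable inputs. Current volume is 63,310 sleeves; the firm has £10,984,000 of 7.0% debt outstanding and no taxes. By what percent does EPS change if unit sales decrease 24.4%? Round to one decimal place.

At 63,310 units, contribution = 63,310 × £128.01 = £8,104,313.10.
Subtracting fixed costs: EBIT = £8,104,313.10 − £5,482,900 = £2,621,413.10.
Interest = £768,880.00, so EBIT − I = £1,852,533.10.
DCL = total CM / (EBIT − I) = £8,104,313.10 / £1,852,533.10 = 4.3747.
%ΔEPS = DCL × %ΔSales = 4.3747 × -24.4% = -106.7%.

-106.7%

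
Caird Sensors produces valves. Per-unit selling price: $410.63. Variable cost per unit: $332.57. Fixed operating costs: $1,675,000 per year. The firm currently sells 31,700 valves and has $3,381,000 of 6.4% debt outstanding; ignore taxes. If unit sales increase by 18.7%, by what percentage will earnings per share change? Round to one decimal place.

+79.4%

At 31,700 units, contribution = 31,700 × $78.06 = $2,474,502.00.
EBIT = $2,474,502.00 − $1,675,000 = $799,502.00.
After interest of $216,384.00, pre-tax earnings = $583,118.00.
DCL = total CM / (EBIT − I) = $2,474,502.00 / $583,118.00 = 4.2436.
EPS therefore changes by 4.2436 × (+18.7%) = +79.4%.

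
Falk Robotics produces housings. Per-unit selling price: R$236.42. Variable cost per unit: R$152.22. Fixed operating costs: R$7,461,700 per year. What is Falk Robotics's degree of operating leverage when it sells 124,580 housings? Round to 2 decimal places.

3.46

Contribution at this volume is 124,580 × R$84.20 = R$10,489,636.00.
EBIT = R$10,489,636.00 − R$7,461,700 = R$3,027,936.00.
So DOL = total CM / EBIT = R$10,489,636.00 / R$3,027,936.00 = 3.4643.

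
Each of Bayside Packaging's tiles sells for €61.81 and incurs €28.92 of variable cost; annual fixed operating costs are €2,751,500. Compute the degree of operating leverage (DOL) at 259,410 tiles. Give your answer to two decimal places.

1.48

Contribution at this volume is 259,410 × €32.89 = €8,531,994.90.
EBIT = €8,531,994.90 − €2,751,500 = €5,780,494.90.
DOL = contribution ÷ EBIT = €8,531,994.90 ÷ €5,780,494.90 = 1.4760.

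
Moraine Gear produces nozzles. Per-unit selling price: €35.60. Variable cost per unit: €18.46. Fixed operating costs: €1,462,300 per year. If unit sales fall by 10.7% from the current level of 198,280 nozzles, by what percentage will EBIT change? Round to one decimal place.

At 198,280 units, contribution = 198,280 × €17.14 = €3,398,519.20.
EBIT = €3,398,519.20 − €1,462,300 = €1,936,219.20.
So DOL = total CM / EBIT = €3,398,519.20 / €1,936,219.20 = 1.7552.
So EBIT moves 1.7552 × (-10.7%) = -18.8%.

-18.8%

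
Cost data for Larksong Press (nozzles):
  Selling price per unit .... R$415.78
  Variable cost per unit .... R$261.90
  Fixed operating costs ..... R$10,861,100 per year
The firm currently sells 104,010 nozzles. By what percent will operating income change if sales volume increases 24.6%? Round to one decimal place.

Contribution at this volume is 104,010 × R$153.88 = R$16,005,058.80.
Operating income = contribution − fixed costs = R$16,005,058.80 − R$10,861,100 = R$5,143,958.80.
So DOL = total CM / EBIT = R$16,005,058.80 / R$5,143,958.80 = 3.1114.
So EBIT moves 3.1114 × (+24.6%) = +76.5%.

+76.5%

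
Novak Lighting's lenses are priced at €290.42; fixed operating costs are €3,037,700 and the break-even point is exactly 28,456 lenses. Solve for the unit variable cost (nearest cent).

At break-even, FC = Q × (P − VC), so P − VC = €3,037,700 ÷ 28,456 = €106.7508.
Hence VC = price − CM = €290.42 − €106.7508 = €183.67.

€183.67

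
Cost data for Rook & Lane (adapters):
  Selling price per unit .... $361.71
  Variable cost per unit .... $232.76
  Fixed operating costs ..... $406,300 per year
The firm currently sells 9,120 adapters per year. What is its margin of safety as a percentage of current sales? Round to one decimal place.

65.5%

Unit CM = price − variable cost = $361.71 − $232.76 = $128.95. Break-even units = $406,300 ÷ $128.95 = 3,150.83; break-even revenue = 3,150.83 × $361.71 = $1,139,688.04.
Actual sales revenue = 9,120 × $361.71 = $3,298,795.20.
Margin of safety = ($3,298,795.20 − $1,139,688.04) ÷ $3,298,795.20 = 65.5%.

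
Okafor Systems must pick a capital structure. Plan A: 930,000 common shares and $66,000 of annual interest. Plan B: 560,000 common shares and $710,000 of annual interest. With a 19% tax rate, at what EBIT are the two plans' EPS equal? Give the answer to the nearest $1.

$1,684,703

At indifference, (EBIT − 66,000)(1 − t)/930,000 = (EBIT − 710,000)(1 − t)/560,000.
The (1 − t) factor cancels: (EBIT − 66,000) × 560,000 = (EBIT − 710,000) × 930,000.
Solving, EBIT = (710,000·930,000 − 66,000·560,000) / (930,000 − 560,000) = 623,340,000,000 / 370,000 = 1,684,702.70.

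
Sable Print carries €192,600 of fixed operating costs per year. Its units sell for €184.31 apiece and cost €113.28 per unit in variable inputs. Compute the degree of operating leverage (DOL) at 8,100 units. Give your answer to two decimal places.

Total contribution margin = 8,100 × €71.03 = €575,343.00.
Operating income = contribution − fixed costs = €575,343.00 − €192,600 = €382,743.00.
DOL = contribution ÷ EBIT = €575,343.00 ÷ €382,743.00 = 1.5032.

1.50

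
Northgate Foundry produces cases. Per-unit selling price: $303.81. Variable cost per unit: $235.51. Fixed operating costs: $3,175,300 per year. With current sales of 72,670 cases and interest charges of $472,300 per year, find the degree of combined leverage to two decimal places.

At 72,670 units, contribution = 72,670 × $68.30 = $4,963,361.00.
Operating income = contribution − fixed costs = $4,963,361.00 − $3,175,300 = $1,788,061.00. Interest = $472,300.00, so EBIT − I = $1,315,761.00.
DCL = contribution ÷ (EBIT − I) = $4,963,361.00 ÷ $1,315,761.00 = 3.7722.

3.77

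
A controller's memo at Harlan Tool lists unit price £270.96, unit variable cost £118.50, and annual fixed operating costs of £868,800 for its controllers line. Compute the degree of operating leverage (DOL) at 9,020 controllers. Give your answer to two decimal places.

Contribution at this volume is 9,020 × £152.46 = £1,375,189.20.
Operating income = contribution − fixed costs = £1,375,189.20 − £868,800 = £506,389.20.
Degree of operating leverage = £1,375,189.20 / £506,389.20 = 2.7157.

2.72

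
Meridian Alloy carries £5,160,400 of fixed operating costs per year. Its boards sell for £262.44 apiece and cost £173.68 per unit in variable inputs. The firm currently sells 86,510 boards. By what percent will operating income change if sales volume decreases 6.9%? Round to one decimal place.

-21.0%

At 86,510 units, contribution = 86,510 × £88.76 = £7,678,627.60.
Subtracting fixed costs: EBIT = £7,678,627.60 − £5,160,400 = £2,518,227.60.
Degree of operating leverage = £7,678,627.60 / £2,518,227.60 = 3.0492.
%ΔEBIT = DOL × %ΔSales = 3.0492 × -6.9% = -21.0%.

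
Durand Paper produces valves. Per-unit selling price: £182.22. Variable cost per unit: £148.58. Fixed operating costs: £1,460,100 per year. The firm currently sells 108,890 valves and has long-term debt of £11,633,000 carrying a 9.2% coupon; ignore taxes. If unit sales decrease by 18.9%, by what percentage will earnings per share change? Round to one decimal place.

At 108,890 units, contribution = 108,890 × £33.64 = £3,663,059.60.
Operating income = contribution − fixed costs = £3,663,059.60 − £1,460,100 = £2,202,959.60.
After interest of £1,070,236.00, pre-tax earnings = £1,132,723.60.
Degree of combined leverage = contribution ÷ (EBIT − I) = £3,663,059.60 ÷ £1,132,723.60 = 3.2339.
EPS therefore changes by 3.2339 × (-18.9%) = -61.1%.

-61.1%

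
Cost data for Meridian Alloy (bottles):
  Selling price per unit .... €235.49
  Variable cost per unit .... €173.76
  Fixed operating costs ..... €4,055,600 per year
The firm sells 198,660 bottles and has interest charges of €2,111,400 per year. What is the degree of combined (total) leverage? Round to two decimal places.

Contribution at this volume is 198,660 × €61.73 = €12,263,281.80.
Subtracting fixed costs: EBIT = €12,263,281.80 − €4,055,600 = €8,207,681.80. Interest = €2,111,400.00, so EBIT − I = €6,096,281.80.
Degree of total leverage = total CM / (EBIT − interest) = €12,263,281.80 / €6,096,281.80 = 2.0116.

2.01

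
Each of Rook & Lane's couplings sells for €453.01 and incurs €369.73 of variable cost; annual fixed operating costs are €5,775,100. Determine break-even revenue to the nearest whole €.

€31,414,242

Contribution margin per unit = €453.01 − €369.73 = €83.28, a CM ratio of €83.28 ÷ €453.01 = 0.1838.
Break-even sales = FC ÷ CM ratio = €5,775,100 × €453.01 / €83.28 = €31,414,242.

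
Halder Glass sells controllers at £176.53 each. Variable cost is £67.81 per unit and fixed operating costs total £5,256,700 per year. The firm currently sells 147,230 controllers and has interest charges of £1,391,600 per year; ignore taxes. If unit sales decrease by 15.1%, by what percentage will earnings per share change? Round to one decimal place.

Contribution at this volume is 147,230 × £108.72 = £16,006,845.60.
Operating income = contribution − fixed costs = £16,006,845.60 − £5,256,700 = £10,750,145.60.
Interest = £1,391,600.00, so EBIT − I = £9,358,545.60.
Degree of combined leverage = contribution ÷ (EBIT − I) = £16,006,845.60 ÷ £9,358,545.60 = 1.7104.
EPS therefore changes by 1.7104 × (-15.1%) = -25.8%.

-25.8%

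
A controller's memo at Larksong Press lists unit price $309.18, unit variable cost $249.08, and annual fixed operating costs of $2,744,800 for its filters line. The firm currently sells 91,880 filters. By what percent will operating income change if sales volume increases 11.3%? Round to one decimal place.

Contribution at this volume is 91,880 × $60.10 = $5,521,988.00.
EBIT = $5,521,988.00 − $2,744,800 = $2,777,188.00.
Degree of operating leverage = $5,521,988.00 / $2,777,188.00 = 1.9883.
%ΔEBIT = DOL × %ΔSales = 1.9883 × +11.3% = +22.5%.

+22.5%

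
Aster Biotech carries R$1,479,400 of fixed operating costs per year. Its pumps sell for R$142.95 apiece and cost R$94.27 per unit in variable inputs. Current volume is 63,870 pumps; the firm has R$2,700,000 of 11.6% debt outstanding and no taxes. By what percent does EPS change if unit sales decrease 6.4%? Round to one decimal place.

Total contribution margin = 63,870 × R$48.68 = R$3,109,191.60.
Operating income = contribution − fixed costs = R$3,109,191.60 − R$1,479,400 = R$1,629,791.60.
After interest of R$313,200.00, pre-tax earnings = R$1,316,591.60.
Degree of combined leverage = contribution ÷ (EBIT − I) = R$3,109,191.60 ÷ R$1,316,591.60 = 2.3615.
EPS therefore changes by 2.3615 × (-6.4%) = -15.1%.

-15.1%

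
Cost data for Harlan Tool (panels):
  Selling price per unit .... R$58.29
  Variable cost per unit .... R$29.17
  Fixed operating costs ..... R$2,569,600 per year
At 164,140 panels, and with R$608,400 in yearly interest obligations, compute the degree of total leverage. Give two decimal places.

Contribution at this volume is 164,140 × R$29.12 = R$4,779,756.80.
Operating income = contribution − fixed costs = R$4,779,756.80 − R$2,569,600 = R$2,210,156.80. Interest = R$608,400.00.
DOL = R$4,779,756.80 ÷ R$2,210,156.80 = 2.1626; DFL = R$2,210,156.80 ÷ R$1,601,756.80 = 1.3798.
Combined leverage = 2.1626 × 1.3798 = 2.9840.

2.98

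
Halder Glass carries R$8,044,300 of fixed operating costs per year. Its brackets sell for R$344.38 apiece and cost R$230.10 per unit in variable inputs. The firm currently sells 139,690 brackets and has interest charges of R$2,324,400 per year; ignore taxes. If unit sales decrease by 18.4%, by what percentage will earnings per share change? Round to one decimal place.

-52.5%

Total contribution margin = 139,690 × R$114.28 = R$15,963,773.20.
Subtracting fixed costs: EBIT = R$15,963,773.20 − R$8,044,300 = R$7,919,473.20.
Interest = R$2,324,400.00, so EBIT − I = R$5,595,073.20.
Degree of combined leverage = contribution ÷ (EBIT − I) = R$15,963,773.20 ÷ R$5,595,073.20 = 2.8532.
%ΔEPS = DCL × %ΔSales = 2.8532 × -18.4% = -52.5%.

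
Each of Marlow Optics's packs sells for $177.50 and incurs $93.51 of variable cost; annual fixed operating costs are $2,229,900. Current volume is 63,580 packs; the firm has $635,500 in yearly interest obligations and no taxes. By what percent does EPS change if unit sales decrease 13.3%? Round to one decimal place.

-28.7%

Contribution at this volume is 63,580 × $83.99 = $5,340,084.20.
Subtracting fixed costs: EBIT = $5,340,084.20 − $2,229,900 = $3,110,184.20.
Interest = $635,500.00, so EBIT − I = $2,474,684.20.
DCL = total CM / (EBIT − I) = $5,340,084.20 / $2,474,684.20 = 2.1579.
%ΔEPS = DCL × %ΔSales = 2.1579 × -13.3% = -28.7%.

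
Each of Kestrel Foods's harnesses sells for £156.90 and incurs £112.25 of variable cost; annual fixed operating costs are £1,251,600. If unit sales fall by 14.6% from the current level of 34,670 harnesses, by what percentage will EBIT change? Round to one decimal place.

Contribution at this volume is 34,670 × £44.65 = £1,548,015.50.
Subtracting fixed costs: EBIT = £1,548,015.50 − £1,251,600 = £296,415.50.
Degree of operating leverage = £1,548,015.50 / £296,415.50 = 5.2225.
So EBIT moves 5.2225 × (-14.6%) = -76.2%.

-76.2%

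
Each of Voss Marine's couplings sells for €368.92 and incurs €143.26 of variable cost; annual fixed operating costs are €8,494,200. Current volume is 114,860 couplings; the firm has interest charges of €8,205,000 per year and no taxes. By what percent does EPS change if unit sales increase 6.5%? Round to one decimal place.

+18.3%

Total contribution margin = 114,860 × €225.66 = €25,919,307.60.
EBIT = €25,919,307.60 − €8,494,200 = €17,425,107.60.
Interest = €8,205,000.00, so EBIT − I = €9,220,107.60.
DCL = total CM / (EBIT − I) = €25,919,307.60 / €9,220,107.60 = 2.8112.
%ΔEPS = DCL × %ΔSales = 2.8112 × +6.5% = +18.3%.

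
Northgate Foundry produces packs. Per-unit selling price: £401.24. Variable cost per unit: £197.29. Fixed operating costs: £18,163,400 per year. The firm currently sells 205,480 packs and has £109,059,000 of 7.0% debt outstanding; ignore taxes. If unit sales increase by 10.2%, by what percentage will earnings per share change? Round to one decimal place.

Contribution at this volume is 205,480 × £203.95 = £41,907,646.00.
Subtracting fixed costs: EBIT = £41,907,646.00 − £18,163,400 = £23,744,246.00.
After interest of £7,634,130.00, pre-tax earnings = £16,110,116.00.
DCL = total CM / (EBIT − I) = £41,907,646.00 / £16,110,116.00 = 2.6013.
EPS therefore changes by 2.6013 × (+10.2%) = +26.5%.

+26.5%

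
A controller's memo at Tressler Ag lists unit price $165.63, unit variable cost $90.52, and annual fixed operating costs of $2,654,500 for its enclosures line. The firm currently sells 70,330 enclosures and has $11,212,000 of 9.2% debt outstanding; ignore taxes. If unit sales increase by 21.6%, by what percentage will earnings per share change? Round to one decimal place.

+71.5%

Contribution at this volume is 70,330 × $75.11 = $5,282,486.30.
Operating income = contribution − fixed costs = $5,282,486.30 − $2,654,500 = $2,627,986.30.
After interest of $1,031,504.00, pre-tax earnings = $1,596,482.30.
Degree of combined leverage = contribution ÷ (EBIT − I) = $5,282,486.30 ÷ $1,596,482.30 = 3.3088.
%ΔEPS = DCL × %ΔSales = 3.3088 × +21.6% = +71.5%.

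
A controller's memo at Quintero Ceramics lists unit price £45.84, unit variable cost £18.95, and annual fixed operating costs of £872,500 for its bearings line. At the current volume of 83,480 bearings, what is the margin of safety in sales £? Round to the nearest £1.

£2,339,352

Unit CM = price − variable cost = £45.84 − £18.95 = £26.89. Break-even units = £872,500 ÷ £26.89 = 32,447.01; break-even revenue = 32,447.01 × £45.84 = £1,487,370.77.
Actual sales revenue = 83,480 × £45.84 = £3,826,723.20.
Margin of safety = £3,826,723.20 − £1,487,370.77 = £2,339,352.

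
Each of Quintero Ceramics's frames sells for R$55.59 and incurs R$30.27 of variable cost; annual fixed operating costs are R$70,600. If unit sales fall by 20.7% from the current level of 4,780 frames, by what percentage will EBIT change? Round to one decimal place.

At 4,780 units, contribution = 4,780 × R$25.32 = R$121,029.60.
EBIT = R$121,029.60 − R$70,600 = R$50,429.60.
So DOL = total CM / EBIT = R$121,029.60 / R$50,429.60 = 2.4000.
%ΔEBIT = DOL × %ΔSales = 2.4000 × -20.7% = -49.7%.

-49.7%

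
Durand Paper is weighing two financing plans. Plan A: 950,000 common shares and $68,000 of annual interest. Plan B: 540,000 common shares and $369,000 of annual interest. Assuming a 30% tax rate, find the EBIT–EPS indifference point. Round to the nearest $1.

At indifference, (EBIT − 68,000)(1 − t)/950,000 = (EBIT − 369,000)(1 − t)/540,000.
Cancelling (1 − t) and cross-multiplying: 540,000·(EBIT − 68,000) = 950,000·(EBIT − 369,000).
EBIT × (950,000 − 540,000) = 369,000 × 950,000 − 68,000 × 540,000 = 313,830,000,000, so EBIT = 313,830,000,000 ÷ 410,000 = 765,439.02.

$765,439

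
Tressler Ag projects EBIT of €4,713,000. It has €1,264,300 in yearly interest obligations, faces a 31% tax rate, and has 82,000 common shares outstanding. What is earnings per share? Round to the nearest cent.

Pre-tax income = €4,713,000 − €1,264,300.00 = €3,448,700.00.
After tax at 31%: net income = €3,448,700.00 × 0.69 = €2,379,603.00.
EPS = €2,379,603.00 ÷ 82,000 = €29.02.

€29.02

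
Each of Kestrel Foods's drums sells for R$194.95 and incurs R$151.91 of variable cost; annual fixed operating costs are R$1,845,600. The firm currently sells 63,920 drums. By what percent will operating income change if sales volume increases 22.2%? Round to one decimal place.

+67.4%

Contribution at this volume is 63,920 × R$43.04 = R$2,751,116.80.
EBIT = R$2,751,116.80 − R$1,845,600 = R$905,516.80.
So DOL = total CM / EBIT = R$2,751,116.80 / R$905,516.80 = 3.0382.
%ΔEBIT = DOL × %ΔSales = 3.0382 × +22.2% = +67.4%.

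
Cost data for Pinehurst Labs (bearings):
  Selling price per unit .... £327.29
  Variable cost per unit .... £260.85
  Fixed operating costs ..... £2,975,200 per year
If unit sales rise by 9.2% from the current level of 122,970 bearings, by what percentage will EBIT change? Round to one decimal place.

+14.5%

Contribution at this volume is 122,970 × £66.44 = £8,170,126.80.
EBIT = £8,170,126.80 − £2,975,200 = £5,194,926.80.
Degree of operating leverage = £8,170,126.80 / £5,194,926.80 = 1.5727.
%ΔEBIT = DOL × %ΔSales = 1.5727 × +9.2% = +14.5%.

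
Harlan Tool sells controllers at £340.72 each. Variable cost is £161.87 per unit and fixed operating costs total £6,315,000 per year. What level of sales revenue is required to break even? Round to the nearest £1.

£12,030,455

Contribution margin per unit = £340.72 − £161.87 = £178.85, a CM ratio of £178.85 ÷ £340.72 = 0.5249.
Break-even revenue = fixed costs × price ÷ CM = £6,315,000 × £340.72 ÷ £178.85 = £12,030,455.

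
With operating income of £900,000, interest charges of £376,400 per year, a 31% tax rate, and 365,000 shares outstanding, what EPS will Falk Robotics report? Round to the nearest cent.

£0.99

Interest = £376,400.00, so EBT = £900,000 − £376,400.00 = £523,600.00.
Net income = £523,600.00 × (1 − 0.31) = £361,284.00.
Per share: £361,284.00 / 365,000 shares = £0.99.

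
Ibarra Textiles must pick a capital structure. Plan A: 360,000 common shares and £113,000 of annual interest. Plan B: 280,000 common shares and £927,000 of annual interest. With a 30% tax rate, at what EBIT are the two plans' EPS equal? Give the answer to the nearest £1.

£3,776,000

At indifference, (EBIT − 113,000)(1 − t)/360,000 = (EBIT − 927,000)(1 − t)/280,000.
The (1 − t) factor cancels: (EBIT − 113,000) × 280,000 = (EBIT − 927,000) × 360,000.
EBIT × (360,000 − 280,000) = 927,000 × 360,000 − 113,000 × 280,000 = 302,080,000,000, so EBIT = 302,080,000,000 ÷ 80,000 = 3,776,000.00.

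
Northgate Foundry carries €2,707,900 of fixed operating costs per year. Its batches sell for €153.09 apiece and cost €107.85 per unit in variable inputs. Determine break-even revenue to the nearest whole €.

€9,163,404

CM per unit = €153.09 − €107.85 = €45.24; CM ratio = €45.24 / €153.09 = 0.2955.
Break-even sales = FC ÷ CM ratio = €2,707,900 × €153.09 / €45.24 = €9,163,404.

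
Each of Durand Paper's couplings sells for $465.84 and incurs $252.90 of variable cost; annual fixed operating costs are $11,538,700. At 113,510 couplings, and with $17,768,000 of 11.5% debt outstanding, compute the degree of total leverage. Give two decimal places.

Contribution at this volume is 113,510 × $212.94 = $24,170,819.40.
Operating income = contribution − fixed costs = $24,170,819.40 − $11,538,700 = $12,632,119.40. Interest = $2,043,320.00.
DOL = $24,170,819.40 ÷ $12,632,119.40 = 1.9134; DFL = $12,632,119.40 ÷ $10,588,799.40 = 1.1930.
DCL = DOL × DFL = 1.9134 × 1.1930 = 2.2827.

2.28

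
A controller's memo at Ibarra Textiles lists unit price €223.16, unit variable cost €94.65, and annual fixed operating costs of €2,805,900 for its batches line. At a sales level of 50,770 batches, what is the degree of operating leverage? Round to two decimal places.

Contribution at this volume is 50,770 × €128.51 = €6,524,452.70.
Subtracting fixed costs: EBIT = €6,524,452.70 − €2,805,900 = €3,718,552.70.
DOL = contribution ÷ EBIT = €6,524,452.70 ÷ €3,718,552.70 = 1.7546.

1.75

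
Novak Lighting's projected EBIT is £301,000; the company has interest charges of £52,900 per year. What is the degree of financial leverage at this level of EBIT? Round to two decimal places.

Interest = £52,900.00.
Degree of financial leverage = EBIT / (EBIT − interest) = £301,000 / £248,100.00 = 1.2132.

1.21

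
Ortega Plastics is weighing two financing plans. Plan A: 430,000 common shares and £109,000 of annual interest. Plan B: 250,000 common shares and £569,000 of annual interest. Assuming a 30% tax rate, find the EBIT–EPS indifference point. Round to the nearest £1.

£1,207,889

At indifference, (EBIT − 109,000)(1 − t)/430,000 = (EBIT − 569,000)(1 − t)/250,000.
Cancelling (1 − t) and cross-multiplying: 250,000·(EBIT − 109,000) = 430,000·(EBIT − 569,000).
EBIT × (430,000 − 250,000) = 569,000 × 430,000 − 109,000 × 250,000 = 217,420,000,000, so EBIT = 217,420,000,000 ÷ 180,000 = 1,207,888.89.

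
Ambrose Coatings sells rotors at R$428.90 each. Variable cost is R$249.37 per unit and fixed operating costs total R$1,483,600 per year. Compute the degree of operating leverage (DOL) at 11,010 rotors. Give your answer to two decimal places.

At 11,010 units, contribution = 11,010 × R$179.53 = R$1,976,625.30.
EBIT = R$1,976,625.30 − R$1,483,600 = R$493,025.30.
DOL = contribution ÷ EBIT = R$1,976,625.30 ÷ R$493,025.30 = 4.0092.

4.01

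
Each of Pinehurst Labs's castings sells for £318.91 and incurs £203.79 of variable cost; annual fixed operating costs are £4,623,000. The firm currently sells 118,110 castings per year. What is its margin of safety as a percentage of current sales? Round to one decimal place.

Unit CM = price − variable cost = £318.91 − £203.79 = £115.12. Break-even units = £4,623,000 ÷ £115.12 = 40,158.10; break-even revenue = 40,158.10 × £318.91 = £12,806,818.36.
Current sales = 118,110 × £318.91 = £37,666,460.10.
Margin of safety = (£37,666,460.10 − £12,806,818.36) ÷ £37,666,460.10 = 66.0%.

66.0%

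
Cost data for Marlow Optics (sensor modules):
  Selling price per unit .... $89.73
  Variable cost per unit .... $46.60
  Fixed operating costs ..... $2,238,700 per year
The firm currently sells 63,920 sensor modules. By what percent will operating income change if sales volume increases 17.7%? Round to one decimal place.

+94.2%

Contribution at this volume is 63,920 × $43.13 = $2,756,869.60.
EBIT = $2,756,869.60 − $2,238,700 = $518,169.60.
DOL = contribution ÷ EBIT = $2,756,869.60 ÷ $518,169.60 = 5.3204.
%ΔEBIT = DOL × %ΔSales = 5.3204 × +17.7% = +94.2%.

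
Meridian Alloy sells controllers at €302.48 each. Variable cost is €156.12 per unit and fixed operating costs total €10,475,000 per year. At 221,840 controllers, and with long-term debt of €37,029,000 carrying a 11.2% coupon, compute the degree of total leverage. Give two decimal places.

Total contribution margin = 221,840 × €146.36 = €32,468,502.40.
Operating income = contribution − fixed costs = €32,468,502.40 − €10,475,000 = €21,993,502.40. Interest = €4,147,248.00, so EBIT − I = €17,846,254.40.
DCL = contribution ÷ (EBIT − I) = €32,468,502.40 ÷ €17,846,254.40 = 1.8193.

1.82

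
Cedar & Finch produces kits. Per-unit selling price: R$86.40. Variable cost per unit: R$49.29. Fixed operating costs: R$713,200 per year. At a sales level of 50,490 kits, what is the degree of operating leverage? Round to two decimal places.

1.61

Contribution at this volume is 50,490 × R$37.11 = R$1,873,683.90.
Subtracting fixed costs: EBIT = R$1,873,683.90 − R$713,200 = R$1,160,483.90.
Degree of operating leverage = R$1,873,683.90 / R$1,160,483.90 = 1.6146.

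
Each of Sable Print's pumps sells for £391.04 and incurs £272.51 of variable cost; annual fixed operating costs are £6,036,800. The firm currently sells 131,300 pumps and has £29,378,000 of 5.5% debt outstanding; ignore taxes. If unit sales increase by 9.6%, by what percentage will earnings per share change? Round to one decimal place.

At 131,300 units, contribution = 131,300 × £118.53 = £15,562,989.00.
Operating income = contribution − fixed costs = £15,562,989.00 − £6,036,800 = £9,526,189.00.
Interest = £1,615,790.00, so EBIT − I = £7,910,399.00.
DCL = total CM / (EBIT − I) = £15,562,989.00 / £7,910,399.00 = 1.9674.
EPS therefore changes by 1.9674 × (+9.6%) = +18.9%.

+18.9%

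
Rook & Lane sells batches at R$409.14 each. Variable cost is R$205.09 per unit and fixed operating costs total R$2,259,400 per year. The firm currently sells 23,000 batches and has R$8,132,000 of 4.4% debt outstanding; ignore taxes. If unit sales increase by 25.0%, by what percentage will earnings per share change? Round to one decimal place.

Total contribution margin = 23,000 × R$204.05 = R$4,693,150.00.
Operating income = contribution − fixed costs = R$4,693,150.00 − R$2,259,400 = R$2,433,750.00.
Interest = R$357,808.00, so EBIT − I = R$2,075,942.00.
DCL = total CM / (EBIT − I) = R$4,693,150.00 / R$2,075,942.00 = 2.2607.
%ΔEPS = DCL × %ΔSales = 2.2607 × +25.0% = +56.5%.

+56.5%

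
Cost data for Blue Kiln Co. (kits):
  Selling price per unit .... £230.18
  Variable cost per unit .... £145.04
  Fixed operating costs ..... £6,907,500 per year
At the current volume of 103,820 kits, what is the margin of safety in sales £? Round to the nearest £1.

£5,222,536

Each unit contributes £230.18 − £145.04 = £85.14. Break-even units = £6,907,500 ÷ £85.14 = 81,131.08; break-even revenue = 81,131.08 × £230.18 = £18,674,751.59.
Actual sales revenue = 103,820 × £230.18 = £23,897,287.60.
Margin of safety = £23,897,287.60 − £18,674,751.59 = £5,222,536.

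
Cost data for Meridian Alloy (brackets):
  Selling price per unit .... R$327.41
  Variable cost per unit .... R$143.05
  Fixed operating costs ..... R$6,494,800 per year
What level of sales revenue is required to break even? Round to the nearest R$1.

Contribution margin per unit = R$327.41 − R$143.05 = R$184.36, a CM ratio of R$184.36 ÷ R$327.41 = 0.5631.
Break-even revenue = fixed costs × price ÷ CM = R$6,494,800 × R$327.41 ÷ R$184.36 = R$11,534,294.

R$11,534,294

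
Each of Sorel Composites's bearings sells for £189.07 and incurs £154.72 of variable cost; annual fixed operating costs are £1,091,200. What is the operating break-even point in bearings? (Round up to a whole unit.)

31,768 bearings

Unit CM = price − variable cost = £189.07 − £154.72 = £34.35.
Units to break even: £1,091,200 ÷ £34.35 = 31,767.10, rounded up to 31,768.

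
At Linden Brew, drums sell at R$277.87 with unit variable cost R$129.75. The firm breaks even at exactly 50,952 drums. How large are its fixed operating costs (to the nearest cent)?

Unit CM = price − variable cost = R$277.87 − R$129.75 = R$148.12.
Since BE = FC / CM, FC = 50,952 × R$148.12 = R$7,547,010.24.

R$7,547,010.24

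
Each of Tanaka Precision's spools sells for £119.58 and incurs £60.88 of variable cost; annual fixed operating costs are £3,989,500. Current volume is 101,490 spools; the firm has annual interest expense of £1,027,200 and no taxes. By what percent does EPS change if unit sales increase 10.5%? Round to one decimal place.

Total contribution margin = 101,490 × £58.70 = £5,957,463.00.
Operating income = contribution − fixed costs = £5,957,463.00 − £3,989,500 = £1,967,963.00.
After interest of £1,027,200.00, pre-tax earnings = £940,763.00.
DCL = total CM / (EBIT − I) = £5,957,463.00 / £940,763.00 = 6.3326.
EPS therefore changes by 6.3326 × (+10.5%) = +66.5%.

+66.5%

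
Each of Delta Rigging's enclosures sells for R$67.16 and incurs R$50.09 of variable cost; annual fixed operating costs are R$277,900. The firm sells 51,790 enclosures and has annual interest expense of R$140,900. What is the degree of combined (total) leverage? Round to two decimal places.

Total contribution margin = 51,790 × R$17.07 = R$884,055.30.
EBIT = R$884,055.30 − R$277,900 = R$606,155.30. Interest = R$140,900.00.
DOL = R$884,055.30 ÷ R$606,155.30 = 1.4585; DFL = R$606,155.30 ÷ R$465,255.30 = 1.3028.
Combined leverage = 1.4585 × 1.3028 = 1.9001.

1.90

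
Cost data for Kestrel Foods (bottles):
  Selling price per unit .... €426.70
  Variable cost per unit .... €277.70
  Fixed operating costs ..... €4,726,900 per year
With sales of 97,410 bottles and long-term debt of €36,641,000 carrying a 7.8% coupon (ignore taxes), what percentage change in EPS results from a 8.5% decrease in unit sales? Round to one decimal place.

-17.8%

Total contribution margin = 97,410 × €149.00 = €14,514,090.00.
EBIT = €14,514,090.00 − €4,726,900 = €9,787,190.00.
After interest of €2,857,998.00, pre-tax earnings = €6,929,192.00.
Degree of combined leverage = contribution ÷ (EBIT − I) = €14,514,090.00 ÷ €6,929,192.00 = 2.0946.
EPS therefore changes by 2.0946 × (-8.5%) = -17.8%.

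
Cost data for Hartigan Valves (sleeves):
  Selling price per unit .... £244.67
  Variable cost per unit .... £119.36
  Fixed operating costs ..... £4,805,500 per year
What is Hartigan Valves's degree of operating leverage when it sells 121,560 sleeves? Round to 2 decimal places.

At 121,560 units, contribution = 121,560 × £125.31 = £15,232,683.60.
Subtracting fixed costs: EBIT = £15,232,683.60 − £4,805,500 = £10,427,183.60.
Degree of operating leverage = £15,232,683.60 / £10,427,183.60 = 1.4609.

1.46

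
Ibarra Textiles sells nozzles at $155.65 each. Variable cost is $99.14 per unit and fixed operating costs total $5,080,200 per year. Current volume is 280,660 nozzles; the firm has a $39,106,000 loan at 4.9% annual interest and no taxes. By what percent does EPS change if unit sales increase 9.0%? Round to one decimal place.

+16.1%

At 280,660 units, contribution = 280,660 × $56.51 = $15,860,096.60.
EBIT = $15,860,096.60 − $5,080,200 = $10,779,896.60.
Interest = $1,916,194.00, so EBIT − I = $8,863,702.60.
Degree of combined leverage = contribution ÷ (EBIT − I) = $15,860,096.60 ÷ $8,863,702.60 = 1.7893.
EPS therefore changes by 1.7893 × (+9.0%) = +16.1%.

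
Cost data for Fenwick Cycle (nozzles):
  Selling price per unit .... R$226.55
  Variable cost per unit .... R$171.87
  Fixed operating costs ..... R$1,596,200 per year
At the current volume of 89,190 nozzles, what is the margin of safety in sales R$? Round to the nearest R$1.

R$13,592,624

Unit CM = price − variable cost = R$226.55 − R$171.87 = R$54.68. Break-even units = R$1,596,200 ÷ R$54.68 = 29,191.66; break-even revenue = 29,191.66 × R$226.55 = R$6,613,370.70.
Actual sales revenue = 89,190 × R$226.55 = R$20,205,994.50.
Margin of safety = R$20,205,994.50 − R$6,613,370.70 = R$13,592,624.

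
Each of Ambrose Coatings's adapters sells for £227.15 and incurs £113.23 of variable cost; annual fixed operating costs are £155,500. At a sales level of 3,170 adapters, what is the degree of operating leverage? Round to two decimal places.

Total contribution margin = 3,170 × £113.92 = £361,126.40.
Operating income = contribution − fixed costs = £361,126.40 − £155,500 = £205,626.40.
DOL = contribution ÷ EBIT = £361,126.40 ÷ £205,626.40 = 1.7562.

1.76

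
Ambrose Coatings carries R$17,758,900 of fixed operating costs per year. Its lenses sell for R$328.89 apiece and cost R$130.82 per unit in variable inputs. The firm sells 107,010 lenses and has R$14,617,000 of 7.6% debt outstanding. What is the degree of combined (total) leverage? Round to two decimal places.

9.11

At 107,010 units, contribution = 107,010 × R$198.07 = R$21,195,470.70.
Subtracting fixed costs: EBIT = R$21,195,470.70 − R$17,758,900 = R$3,436,570.70. Interest = R$1,110,892.00.
DOL = R$21,195,470.70 ÷ R$3,436,570.70 = 6.1676; DFL = R$3,436,570.70 ÷ R$2,325,678.70 = 1.4777.
Combined leverage = 6.1676 × 1.4777 = 9.1139.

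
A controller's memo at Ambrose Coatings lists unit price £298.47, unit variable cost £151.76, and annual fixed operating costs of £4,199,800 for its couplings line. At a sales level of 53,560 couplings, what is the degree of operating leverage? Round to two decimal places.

Total contribution margin = 53,560 × £146.71 = £7,857,787.60.
Subtracting fixed costs: EBIT = £7,857,787.60 − £4,199,800 = £3,657,987.60.
So DOL = total CM / EBIT = £7,857,787.60 / £3,657,987.60 = 2.1481.

2.15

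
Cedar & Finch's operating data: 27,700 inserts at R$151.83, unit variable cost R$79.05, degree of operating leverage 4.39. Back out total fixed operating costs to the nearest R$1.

At 27,700 units, contribution = 27,700 × R$72.78 = R$2,016,006.00.
Since DOL = CM ÷ EBIT, EBIT = R$2,016,006.00 ÷ 4.39 = R$459,226.88.
And FC = contribution − EBIT = R$2,016,006.00 − R$459,226.88 = R$1,556,779.

R$1,556,779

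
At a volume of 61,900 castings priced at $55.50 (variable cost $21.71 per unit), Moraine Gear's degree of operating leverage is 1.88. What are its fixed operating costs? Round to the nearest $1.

Contribution at this volume is 61,900 × $33.79 = $2,091,601.00.
DOL = contribution / EBIT, so EBIT = $2,091,601.00 / 1.88 = $1,112,553.72.
Fixed costs = CM − EBIT = $2,091,601.00 − $1,112,553.72 = $979,047.

$979,047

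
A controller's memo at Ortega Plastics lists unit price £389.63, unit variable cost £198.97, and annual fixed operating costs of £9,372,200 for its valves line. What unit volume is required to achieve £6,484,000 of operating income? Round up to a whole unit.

Contribution margin per unit = £389.63 − £198.97 = £190.66.
Units = (FC + target) / CM = (£9,372,200 + £6,484,000) / £190.66 = 83,164.80, so 83,165 valves.

83,165 valves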